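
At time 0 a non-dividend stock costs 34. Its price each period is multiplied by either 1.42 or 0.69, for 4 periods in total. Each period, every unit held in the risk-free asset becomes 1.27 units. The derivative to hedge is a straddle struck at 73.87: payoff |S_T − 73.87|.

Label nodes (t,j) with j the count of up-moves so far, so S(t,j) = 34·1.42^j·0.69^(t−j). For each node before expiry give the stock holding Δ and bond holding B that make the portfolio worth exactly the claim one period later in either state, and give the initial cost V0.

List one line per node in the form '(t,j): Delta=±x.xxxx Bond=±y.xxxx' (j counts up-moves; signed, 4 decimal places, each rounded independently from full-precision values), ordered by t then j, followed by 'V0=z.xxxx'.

Risk-neutral probability p* = (R−d)/(u−d) = (1.27−0.69)/(1.42−0.69) = 0.7945.
Payoff layer (t=4): V(4,0)=66.1632, V(4,1)=58.0096, V(4,2)=41.2297, V(4,3)=6.6973, V(4,4)=64.3695
(3,0): S=11.1693. Δ = (V_up−V_dn)/(S_up−S_dn) = (58.0096−66.1632)/(15.8604−7.7068) = -1.0000. V = [p*·58.0096 + (1−p*)·66.1632]/1.27 = 46.9960. B = V − Δ·S = 58.1654.
(3,1): S=22.9861. Δ = (V_up−V_dn)/(S_up−S_dn) = (41.2297−58.0096)/(32.6403−15.8604) = -1.0000. V = [p*·41.2297 + (1−p*)·58.0096]/1.27 = 35.1792. B = V − Δ·S = 58.1654.
(3,2): S=47.3047. Δ = (V_up−V_dn)/(S_up−S_dn) = (6.6973−41.2297)/(67.1727−32.6403) = -1.0000. V = [p*·6.6973 + (1−p*)·41.2297]/1.27 = 10.8606. B = V − Δ·S = 58.1654.
(3,3): S=97.3518. Δ = (V_up−V_dn)/(S_up−S_dn) = (64.3695−6.6973)/(138.2395−67.1727) = 0.8115. V = [p*·64.3695 + (1−p*)·6.6973]/1.27 = 41.3536. B = V − Δ·S = -37.6495.
(2,0): S=16.1874. Δ = (V_up−V_dn)/(S_up−S_dn) = (35.1792−46.9960)/(22.9861−11.1693) = -1.0000. V = [p*·35.1792 + (1−p*)·46.9960]/1.27 = 29.6121. B = V − Δ·S = 45.7995.
(2,1): S=33.3132. Δ = (V_up−V_dn)/(S_up−S_dn) = (10.8606−35.1792)/(47.3047−22.9861) = -1.0000. V = [p*·10.8606 + (1−p*)·35.1792]/1.27 = 12.4863. B = V − Δ·S = 45.7995.
(2,2): S=68.5576. Δ = (V_up−V_dn)/(S_up−S_dn) = (41.3536−10.8606)/(97.3518−47.3047) = 0.6093. V = [p*·41.3536 + (1−p*)·10.8606]/1.27 = 27.6283. B = V − Δ·S = -14.1429.
(1,0): S=23.4600. Δ = (V_up−V_dn)/(S_up−S_dn) = (12.4863−29.6121)/(33.3132−16.1874) = -1.0000. V = [p*·12.4863 + (1−p*)·29.6121]/1.27 = 12.6026. B = V − Δ·S = 36.0626.
(1,1): S=48.2800. Δ = (V_up−V_dn)/(S_up−S_dn) = (27.6283−12.4863)/(68.5576−33.3132) = 0.4296. V = [p*·27.6283 + (1−p*)·12.4863]/1.27 = 19.3047. B = V − Δ·S = -1.4378.
(0,0): S=34.0000. Δ = (V_up−V_dn)/(S_up−S_dn) = (19.3047−12.6026)/(48.2800−23.4600) = 0.2700. V = [p*·19.3047 + (1−p*)·12.6026]/1.27 = 14.1162. B = V − Δ·S = 4.9352.
The time-0 hedge costs 14.1162, which is the no-arbitrage price.

(0,0): Delta=0.2700 Bond=4.9352
(1,0): Delta=-1.0000 Bond=36.0626
(1,1): Delta=0.4296 Bond=-1.4378
(2,0): Delta=-1.0000 Bond=45.7995
(2,1): Delta=-1.0000 Bond=45.7995
(2,2): Delta=0.6093 Bond=-14.1429
(3,0): Delta=-1.0000 Bond=58.1654
(3,1): Delta=-1.0000 Bond=58.1654
(3,2): Delta=-1.0000 Bond=58.1654
(3,3): Delta=0.8115 Bond=-37.6495
V0=14.1162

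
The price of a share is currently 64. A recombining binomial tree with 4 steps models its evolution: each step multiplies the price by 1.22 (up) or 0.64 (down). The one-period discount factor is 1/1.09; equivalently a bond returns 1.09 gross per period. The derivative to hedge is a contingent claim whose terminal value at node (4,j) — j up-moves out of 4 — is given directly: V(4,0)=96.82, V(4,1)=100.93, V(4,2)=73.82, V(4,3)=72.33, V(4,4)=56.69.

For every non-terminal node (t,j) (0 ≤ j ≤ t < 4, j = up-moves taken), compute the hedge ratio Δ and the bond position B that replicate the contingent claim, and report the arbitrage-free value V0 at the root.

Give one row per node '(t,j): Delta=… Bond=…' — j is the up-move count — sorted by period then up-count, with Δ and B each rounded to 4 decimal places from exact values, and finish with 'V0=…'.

Risk-neutral probability p* = (R−d)/(u−d) = (1.09−0.64)/(1.22−0.64) = 0.7759.
Terminal payoffs: V(4,0)=96.8200, V(4,1)=100.9300, V(4,2)=73.8200, V(4,3)=72.3300, V(4,4)=56.6900
(3,0): S=16.7772. Δ = (V_up−V_dn)/(S_up−S_dn) = (100.9300−96.8200)/(20.4682−10.7374) = 0.4224. V = [p*·100.9300 + (1−p*)·96.8200]/1.09 = 91.7512. B = V − Δ·S = 84.6650.
(3,1): S=31.9816. Δ = (V_up−V_dn)/(S_up−S_dn) = (73.8200−100.9300)/(39.0175−20.4682) = -1.4615. V = [p*·73.8200 + (1−p*)·100.9300]/1.09 = 73.2994. B = V − Δ·S = 120.0408.
(3,2): S=60.9649. Δ = (V_up−V_dn)/(S_up−S_dn) = (72.3300−73.8200)/(74.3771−39.0175) = -0.0421. V = [p*·72.3300 + (1−p*)·73.8200]/1.09 = 66.6642. B = V − Δ·S = 69.2332.
(3,3): S=116.2143. Δ = (V_up−V_dn)/(S_up−S_dn) = (56.6900−72.3300)/(141.7814−74.3771) = -0.2320. V = [p*·56.6900 + (1−p*)·72.3300]/1.09 = 55.2252. B = V − Δ·S = 82.1908.
(2,0): S=26.2144. Δ = (V_up−V_dn)/(S_up−S_dn) = (73.2994−91.7512)/(31.9816−16.7772) = -1.2136. V = [p*·73.2994 + (1−p*)·91.7512]/1.09 = 71.0414. B = V − Δ·S = 102.8548.
(2,1): S=49.9712. Δ = (V_up−V_dn)/(S_up−S_dn) = (66.6642−73.2994)/(60.9649−31.9816) = -0.2289. V = [p*·66.6642 + (1−p*)·73.2994]/1.09 = 62.5242. B = V − Δ·S = 73.9643.
(2,2): S=95.2576. Δ = (V_up−V_dn)/(S_up−S_dn) = (55.2252−66.6642)/(116.2143−60.9649) = -0.2070. V = [p*·55.2252 + (1−p*)·66.6642]/1.09 = 53.0176. B = V − Δ·S = 72.7399.
(1,0): S=40.9600. Δ = (V_up−V_dn)/(S_up−S_dn) = (62.5242−71.0414)/(49.9712−26.2144) = -0.3585. V = [p*·62.5242 + (1−p*)·71.0414]/1.09 = 59.1131. B = V − Δ·S = 73.7979.
(1,1): S=78.0800. Δ = (V_up−V_dn)/(S_up−S_dn) = (53.0176−62.5242)/(95.2576−49.9712) = -0.2099. V = [p*·53.0176 + (1−p*)·62.5242]/1.09 = 50.5948. B = V − Δ·S = 66.9856.
(0,0): S=64.0000. Δ = (V_up−V_dn)/(S_up−S_dn) = (50.5948−59.1131)/(78.0800−40.9600) = -0.2295. V = [p*·50.5948 + (1−p*)·59.1131]/1.09 = 48.1689. B = V − Δ·S = 62.8555.
Check: Δ(0,0)·S0 + B(0,0) = 48.1689 = V0.

(0,0): Delta=-0.2295 Bond=62.8555
(1,0): Delta=-0.3585 Bond=73.7979
(1,1): Delta=-0.2099 Bond=66.9856
(2,0): Delta=-1.2136 Bond=102.8548
(2,1): Delta=-0.2289 Bond=73.9643
(2,2): Delta=-0.2070 Bond=72.7399
(3,0): Delta=0.4224 Bond=84.6650
(3,1): Delta=-1.4615 Bond=120.0408
(3,2): Delta=-0.0421 Bond=69.2332
(3,3): Delta=-0.2320 Bond=82.1908
V0=48.1689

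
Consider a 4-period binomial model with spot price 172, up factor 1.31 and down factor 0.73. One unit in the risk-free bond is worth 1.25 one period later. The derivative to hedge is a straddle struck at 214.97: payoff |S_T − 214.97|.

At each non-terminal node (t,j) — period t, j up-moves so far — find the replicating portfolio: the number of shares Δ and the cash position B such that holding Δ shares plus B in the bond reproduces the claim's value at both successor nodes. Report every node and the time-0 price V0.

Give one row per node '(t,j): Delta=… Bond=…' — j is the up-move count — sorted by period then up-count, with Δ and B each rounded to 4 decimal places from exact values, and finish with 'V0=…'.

Under the risk-neutral measure, an up-move has probability p* = (R−d)/(u−d) = 0.8966 and values discount at R = 1.25.
At expiry t=4: V(4,0)=166.1250, V(4,1)=127.3167, V(4,2)=57.6743, V(4,3)=67.3003, V(4,4)=291.5699
Node (3,0) S=66.9109: V=(p*·127.3167+(1−p*)·166.1250)/1.25=105.0651; Δ=(127.3167−166.1250)/(87.6533−48.8450)=-1.0000; B=V−Δ·S=171.9760
Node (3,1) S=120.0730: V=(p*·57.6743+(1−p*)·127.3167)/1.25=51.9030; Δ=(57.6743−127.3167)/(157.2957−87.6533)=-1.0000; B=V−Δ·S=171.9760
Node (3,2) S=215.4735: V=(p*·67.3003+(1−p*)·57.6743)/1.25=53.0436; Δ=(67.3003−57.6743)/(282.2703−157.2957)=0.0770; B=V−Δ·S=36.4471
Node (3,3) S=386.6717: V=(p*·291.5699+(1−p*)·67.3003)/1.25=214.6957; Δ=(291.5699−67.3003)/(506.5399−282.2703)=1.0000; B=V−Δ·S=-171.9760
Node (2,0) S=91.6588: V=(p*·51.9030+(1−p*)·105.0651)/1.25=45.9220; Δ=(51.9030−105.0651)/(120.0730−66.9109)=-1.0000; B=V−Δ·S=137.5808
Node (2,1) S=164.4836: V=(p*·53.0436+(1−p*)·51.9030)/1.25=42.3405; Δ=(53.0436−51.9030)/(215.4735−120.0730)=0.0120; B=V−Δ·S=40.3739
Node (2,2) S=295.1692: V=(p*·214.6957+(1−p*)·53.0436)/1.25=158.3784; Δ=(214.6957−53.0436)/(386.6717−215.4735)=0.9442; B=V−Δ·S=-120.3320
Node (1,0) S=125.5600: V=(p*·42.3405+(1−p*)·45.9220)/1.25=34.1688; Δ=(42.3405−45.9220)/(164.4836−91.6588)=-0.0492; B=V−Δ·S=40.3438
Node (1,1) S=225.3200: V=(p*·158.3784+(1−p*)·42.3405)/1.25=117.0996; Δ=(158.3784−42.3405)/(295.1692−164.4836)=0.8879; B=V−Δ·S=-82.9658
Node (0,0) S=172.0000: V=(p*·117.0996+(1−p*)·34.1688)/1.25=86.8164; Δ=(117.0996−34.1688)/(225.3200−125.5600)=0.8313; B=V−Δ·S=-56.1677
Each (Δ,B) replicates both successor values, so the strategy is self-financing and V0 is arbitrage-free.

(0,0): Delta=0.8313 Bond=-56.1677
(1,0): Delta=-0.0492 Bond=40.3438
(1,1): Delta=0.8879 Bond=-82.9658
(2,0): Delta=-1.0000 Bond=137.5808
(2,1): Delta=0.0120 Bond=40.3739
(2,2): Delta=0.9442 Bond=-120.3320
(3,0): Delta=-1.0000 Bond=171.9760
(3,1): Delta=-1.0000 Bond=171.9760
(3,2): Delta=0.0770 Bond=36.4471
(3,3): Delta=1.0000 Bond=-171.9760
V0=86.8164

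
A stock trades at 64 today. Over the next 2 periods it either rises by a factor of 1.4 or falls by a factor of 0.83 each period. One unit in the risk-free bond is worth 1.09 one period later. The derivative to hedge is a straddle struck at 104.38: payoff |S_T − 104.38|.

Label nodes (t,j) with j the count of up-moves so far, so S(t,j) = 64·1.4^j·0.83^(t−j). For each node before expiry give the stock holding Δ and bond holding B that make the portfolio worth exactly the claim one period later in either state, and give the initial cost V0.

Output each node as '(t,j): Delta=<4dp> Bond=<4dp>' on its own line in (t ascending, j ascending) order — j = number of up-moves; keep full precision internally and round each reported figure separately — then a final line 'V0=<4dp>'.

(0,0): Delta=-0.5168 Bond=64.3075
(1,0): Delta=-1.0000 Bond=95.7615
(1,1): Delta=-0.1753 Bond=39.4930
V0=31.2308

Under the risk-neutral measure, an up-move has probability p* = (R−d)/(u−d) = 0.4561 and values discount at R = 1.09.
At expiry t=2: V(2,0)=60.2904, V(2,1)=30.0120, V(2,2)=21.0600
(1,0): S=53.1200. Δ = (V_up−V_dn)/(S_up−S_dn) = (30.0120−60.2904)/(74.3680−44.0896) = -1.0000. V = [p*·30.0120 + (1−p*)·60.2904]/1.09 = 42.6415. B = V − Δ·S = 95.7615.
(1,1): S=89.6000. Δ = (V_up−V_dn)/(S_up−S_dn) = (21.0600−30.0120)/(125.4400−74.3680) = -0.1753. V = [p*·21.0600 + (1−p*)·30.0120]/1.09 = 23.7877. B = V − Δ·S = 39.4930.
(0,0): S=64.0000. Δ = (V_up−V_dn)/(S_up−S_dn) = (23.7877−42.6415)/(89.6000−53.1200) = -0.5168. V = [p*·23.7877 + (1−p*)·42.6415]/1.09 = 31.2308. B = V − Δ·S = 64.3075.
Check: Δ(0,0)·S0 + B(0,0) = 31.2308 = V0.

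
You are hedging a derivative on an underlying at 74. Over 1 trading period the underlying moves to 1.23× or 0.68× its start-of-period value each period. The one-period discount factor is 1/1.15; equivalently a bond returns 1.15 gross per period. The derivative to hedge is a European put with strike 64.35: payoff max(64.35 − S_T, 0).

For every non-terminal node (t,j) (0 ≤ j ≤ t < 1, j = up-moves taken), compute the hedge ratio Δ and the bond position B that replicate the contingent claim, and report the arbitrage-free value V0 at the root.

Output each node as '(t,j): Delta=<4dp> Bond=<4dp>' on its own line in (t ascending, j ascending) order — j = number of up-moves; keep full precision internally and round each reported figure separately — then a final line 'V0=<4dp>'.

(0,0): Delta=-0.3447 Bond=27.2836
V0=1.7745

No-arbitrage ⇒ martingale measure with p* = (R−d)/(u−d) = 0.8545.
Terminal values V(1,·): V(1,0)=14.0300, V(1,1)=0.0000
  t=0,j=0: stock 74.0000 → up 91.0200 (V=0.0000), down 50.3200 (V=14.0300). Price 1.7745; hedge Δ=-0.3447, bond B=27.2836.
Root portfolio cost Δ·74+B reproduces V0=1.7745.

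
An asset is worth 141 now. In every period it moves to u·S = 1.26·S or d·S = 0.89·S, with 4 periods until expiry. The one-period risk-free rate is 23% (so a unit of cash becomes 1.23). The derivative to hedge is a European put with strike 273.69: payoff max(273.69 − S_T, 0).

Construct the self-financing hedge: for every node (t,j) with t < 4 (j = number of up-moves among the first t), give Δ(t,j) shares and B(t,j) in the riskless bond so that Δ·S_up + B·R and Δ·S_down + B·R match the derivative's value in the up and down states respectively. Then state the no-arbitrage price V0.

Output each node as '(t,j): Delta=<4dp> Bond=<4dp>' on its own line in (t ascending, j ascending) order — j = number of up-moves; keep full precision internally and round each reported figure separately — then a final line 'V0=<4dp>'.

Risk-neutral probability p* = (R−d)/(u−d) = (1.23−0.89)/(1.26−0.89) = 0.9189.
At expiry t=4: V(4,0)=185.2234, V(4,1)=148.4452, V(4,2)=96.3771, V(4,3)=22.6628, V(4,4)=0.0000
  t=3,j=0: stock 99.4006 → up 125.2448 (V=148.4452), down 88.4666 (V=185.2234). Price 123.1116; hedge Δ=-1.0000, bond B=222.5122.
  t=3,j=1: stock 140.7245 → up 177.3129 (V=96.3771), down 125.2448 (V=148.4452). Price 81.7877; hedge Δ=-1.0000, bond B=222.5122.
  t=3,j=2: stock 199.2279 → up 251.0272 (V=22.6628), down 177.3129 (V=96.3771). Price 23.2843; hedge Δ=-1.0000, bond B=222.5122.
  t=3,j=3: stock 282.0530 → up 355.3868 (V=0.0000), down 251.0272 (V=22.6628). Price 1.4939; hedge Δ=-0.2172, bond B=62.7448.
  t=2,j=0: stock 111.6861 → up 140.7245 (V=81.7877), down 99.4006 (V=123.1116). Price 69.2181; hedge Δ=-1.0000, bond B=180.9042.
  t=2,j=1: stock 158.1174 → up 199.2279 (V=23.2843), down 140.7245 (V=81.7877). Price 22.7868; hedge Δ=-1.0000, bond B=180.9042.
  t=2,j=2: stock 223.8516 → up 282.0530 (V=1.4939), down 199.2279 (V=23.2843). Price 2.6510; hedge Δ=-0.2631, bond B=61.5438.
  t=1,j=0: stock 125.4900 → up 158.1174 (V=22.7868), down 111.6861 (V=69.2181). Price 21.5866; hedge Δ=-1.0000, bond B=147.0766.
  t=1,j=1: stock 177.6600 → up 223.8516 (V=2.6510), down 158.1174 (V=22.7868). Price 3.4826; hedge Δ=-0.3063, bond B=57.9038.
  t=0,j=0: stock 141.0000 → up 177.6600 (V=3.4826), down 125.4900 (V=21.5866). Price 4.0248; hedge Δ=-0.3470, bond B=52.9545.
The time-0 hedge costs 4.0248, which is the no-arbitrage price.

(0,0): Delta=-0.3470 Bond=52.9545
(1,0): Delta=-1.0000 Bond=147.0766
(1,1): Delta=-0.3063 Bond=57.9038
(2,0): Delta=-1.0000 Bond=180.9042
(2,1): Delta=-1.0000 Bond=180.9042
(2,2): Delta=-0.2631 Bond=61.5438
(3,0): Delta=-1.0000 Bond=222.5122
(3,1): Delta=-1.0000 Bond=222.5122
(3,2): Delta=-1.0000 Bond=222.5122
(3,3): Delta=-0.2172 Bond=62.7448
V0=4.0248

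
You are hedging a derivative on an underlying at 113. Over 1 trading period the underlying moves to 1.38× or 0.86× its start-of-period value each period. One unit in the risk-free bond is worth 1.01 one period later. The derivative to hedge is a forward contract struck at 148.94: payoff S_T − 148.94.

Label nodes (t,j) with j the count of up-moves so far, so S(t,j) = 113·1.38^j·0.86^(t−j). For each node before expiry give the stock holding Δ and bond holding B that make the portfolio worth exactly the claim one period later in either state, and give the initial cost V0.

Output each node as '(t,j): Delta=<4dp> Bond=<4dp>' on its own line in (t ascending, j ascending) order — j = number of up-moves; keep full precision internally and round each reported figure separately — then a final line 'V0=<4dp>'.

Under the risk-neutral measure, an up-move has probability p* = (R−d)/(u−d) = 0.2885 and values discount at R = 1.01.
Payoff layer (t=1): V(1,0)=-51.7600, V(1,1)=7.0000
Node (0,0) S=113.0000: V=(p*·7.0000+(1−p*)·-51.7600)/1.01=-34.4653; Δ=(7.0000−-51.7600)/(155.9400−97.1800)=1.0000; B=V−Δ·S=-147.4653
Self-financing check: at every node Δ·S+B equals the discounted successor values.

(0,0): Delta=1.0000 Bond=-147.4653
V0=-34.4653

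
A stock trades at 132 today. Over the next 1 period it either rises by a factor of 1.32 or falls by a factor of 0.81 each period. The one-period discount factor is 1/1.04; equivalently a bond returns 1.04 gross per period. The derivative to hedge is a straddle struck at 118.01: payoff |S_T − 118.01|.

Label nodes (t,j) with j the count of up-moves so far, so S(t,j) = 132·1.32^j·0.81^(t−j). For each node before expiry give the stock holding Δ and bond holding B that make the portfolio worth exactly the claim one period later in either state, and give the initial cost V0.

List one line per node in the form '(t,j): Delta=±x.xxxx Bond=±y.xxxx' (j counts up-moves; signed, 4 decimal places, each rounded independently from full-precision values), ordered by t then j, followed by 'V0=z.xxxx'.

Risk-neutral probability p* = (R−d)/(u−d) = (1.04−0.81)/(1.32−0.81) = 0.4510.
At expiry t=1: V(1,0)=11.0900, V(1,1)=56.2300
(0,0): S=132.0000. Δ = (V_up−V_dn)/(S_up−S_dn) = (56.2300−11.0900)/(174.2400−106.9200) = 0.6705. V = [p*·56.2300 + (1−p*)·11.0900]/1.04 = 30.2377. B = V − Δ·S = -58.2721.
The time-0 hedge costs 30.2377, which is the no-arbitrage price.

(0,0): Delta=0.6705 Bond=-58.2721
V0=30.2377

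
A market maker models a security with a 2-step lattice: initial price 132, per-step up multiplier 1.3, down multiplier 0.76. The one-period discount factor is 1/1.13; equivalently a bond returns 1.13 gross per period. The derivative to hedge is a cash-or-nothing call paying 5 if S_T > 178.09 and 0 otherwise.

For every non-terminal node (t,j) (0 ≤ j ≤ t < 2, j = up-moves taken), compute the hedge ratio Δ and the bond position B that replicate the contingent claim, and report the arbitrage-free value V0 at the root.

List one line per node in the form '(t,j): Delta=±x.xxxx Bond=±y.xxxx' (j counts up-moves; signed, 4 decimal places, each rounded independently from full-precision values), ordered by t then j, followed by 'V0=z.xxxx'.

Since d<R<u, set p* = (R−d)/(u−d) = 0.6852; price each node as the discounted p*-expectation of its children.
Payoff layer (t=2): V(2,0)=0.0000, V(2,1)=0.0000, V(2,2)=5.0000
  t=1,j=0: stock 100.3200 → up 130.4160 (V=0.0000), down 76.2432 (V=0.0000). Price 0.0000; hedge Δ=0.0000, bond B=0.0000.
  t=1,j=1: stock 171.6000 → up 223.0800 (V=5.0000), down 130.4160 (V=0.0000). Price 3.0318; hedge Δ=0.0540, bond B=-6.2275.
  t=0,j=0: stock 132.0000 → up 171.6000 (V=3.0318), down 100.3200 (V=0.0000). Price 1.8384; hedge Δ=0.0425, bond B=-3.7761.
The time-0 hedge costs 1.8384, which is the no-arbitrage price.

(0,0): Delta=0.0425 Bond=-3.7761
(1,0): Delta=0.0000 Bond=0.0000
(1,1): Delta=0.0540 Bond=-6.2275
V0=1.8384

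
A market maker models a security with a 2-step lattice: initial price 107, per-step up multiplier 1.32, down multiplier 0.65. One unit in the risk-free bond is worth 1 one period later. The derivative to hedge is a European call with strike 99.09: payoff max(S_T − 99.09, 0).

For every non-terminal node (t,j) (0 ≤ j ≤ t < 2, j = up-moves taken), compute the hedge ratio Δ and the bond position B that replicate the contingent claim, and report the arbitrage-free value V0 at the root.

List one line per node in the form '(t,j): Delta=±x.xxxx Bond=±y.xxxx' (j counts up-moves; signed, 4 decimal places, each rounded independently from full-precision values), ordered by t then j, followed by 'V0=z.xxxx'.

(0,0): Delta=0.6365 Bond=-44.2669
(1,0): Delta=0.0000 Bond=0.0000
(1,1): Delta=0.9230 Bond=-84.7394
V0=23.8360

Risk-neutral probability p* = (R−d)/(u−d) = (1−0.65)/(1.32−0.65) = 0.5224.
At expiry t=2: V(2,0)=0.0000, V(2,1)=0.0000, V(2,2)=87.3468
(1,0): S=69.5500. Δ = (V_up−V_dn)/(S_up−S_dn) = (0.0000−0.0000)/(91.8060−45.2075) = 0.0000. V = [p*·0.0000 + (1−p*)·0.0000]/1 = 0.0000. B = V − Δ·S = 0.0000.
(1,1): S=141.2400. Δ = (V_up−V_dn)/(S_up−S_dn) = (87.3468−0.0000)/(186.4368−91.8060) = 0.9230. V = [p*·87.3468 + (1−p*)·0.0000]/1 = 45.6289. B = V − Δ·S = -84.7394.
(0,0): S=107.0000. Δ = (V_up−V_dn)/(S_up−S_dn) = (45.6289−0.0000)/(141.2400−69.5500) = 0.6365. V = [p*·45.6289 + (1−p*)·0.0000]/1 = 23.8360. B = V − Δ·S = -44.2669.
Root portfolio cost Δ·107+B reproduces V0=23.8360.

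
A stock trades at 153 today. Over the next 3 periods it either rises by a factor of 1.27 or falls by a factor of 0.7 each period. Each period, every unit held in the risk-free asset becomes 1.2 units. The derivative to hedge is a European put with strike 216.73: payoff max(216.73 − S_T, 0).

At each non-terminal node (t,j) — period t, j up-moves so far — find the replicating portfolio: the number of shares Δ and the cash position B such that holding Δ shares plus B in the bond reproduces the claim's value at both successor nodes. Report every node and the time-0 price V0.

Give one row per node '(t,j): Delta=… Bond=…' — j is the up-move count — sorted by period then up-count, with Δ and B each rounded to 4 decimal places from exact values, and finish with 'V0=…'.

No-arbitrage ⇒ martingale measure with p* = (R−d)/(u−d) = 0.8772.
At expiry t=3: V(3,0)=164.2510, V(3,1)=121.5181, V(3,2)=43.9884, V(3,3)=0.0000
  t=2,j=0: stock 74.9700 → up 95.2119 (V=121.5181), down 52.4790 (V=164.2510). Price 105.6383; hedge Δ=-1.0000, bond B=180.6083.
  t=2,j=1: stock 136.0170 → up 172.7416 (V=43.9884), down 95.2119 (V=121.5181). Price 44.5913; hedge Δ=-1.0000, bond B=180.6083.
  t=2,j=2: stock 246.7737 → up 313.4026 (V=0.0000), down 172.7416 (V=43.9884). Price 4.5017; hedge Δ=-0.3127, bond B=81.6744.
  t=1,j=0: stock 107.1000 → up 136.0170 (V=44.5913), down 74.9700 (V=105.6383). Price 43.4069; hedge Δ=-1.0000, bond B=150.5069.
  t=1,j=1: stock 194.3100 → up 246.7737 (V=4.5017), down 136.0170 (V=44.5913). Price 7.8542; hedge Δ=-0.3620, bond B=78.1868.
  t=0,j=0: stock 153.0000 → up 194.3100 (V=7.8542), down 107.1000 (V=43.4069). Price 10.1836; hedge Δ=-0.4077, bond B=72.5569.
The time-0 hedge costs 10.1836, which is the no-arbitrage price.

(0,0): Delta=-0.4077 Bond=72.5569
(1,0): Delta=-1.0000 Bond=150.5069
(1,1): Delta=-0.3620 Bond=78.1868
(2,0): Delta=-1.0000 Bond=180.6083
(2,1): Delta=-1.0000 Bond=180.6083
(2,2): Delta=-0.3127 Bond=81.6744
V0=10.1836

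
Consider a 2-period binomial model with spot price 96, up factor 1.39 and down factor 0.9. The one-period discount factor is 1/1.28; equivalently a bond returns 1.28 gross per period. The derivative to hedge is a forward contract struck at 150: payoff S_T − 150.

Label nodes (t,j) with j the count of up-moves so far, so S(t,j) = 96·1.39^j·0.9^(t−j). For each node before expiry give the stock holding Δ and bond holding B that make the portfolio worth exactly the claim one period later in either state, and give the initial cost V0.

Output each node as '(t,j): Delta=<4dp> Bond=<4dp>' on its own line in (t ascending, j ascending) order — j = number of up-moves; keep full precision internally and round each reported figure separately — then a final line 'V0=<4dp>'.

(0,0): Delta=1.0000 Bond=-91.5527
(1,0): Delta=1.0000 Bond=-117.1875
(1,1): Delta=1.0000 Bond=-117.1875
V0=4.4473

The replicating-portfolio and risk-neutral prices coincide; use p* = (1.28−0.9)/(1.39−0.9) = 0.7755 for the latter.
Terminal payoffs: V(2,0)=-72.2400, V(2,1)=-29.9040, V(2,2)=35.4816
(1,0): S=86.4000. Δ = (V_up−V_dn)/(S_up−S_dn) = (-29.9040−-72.2400)/(120.0960−77.7600) = 1.0000. V = [p*·-29.9040 + (1−p*)·-72.2400]/1.28 = -30.7875. B = V − Δ·S = -117.1875.
(1,1): S=133.4400. Δ = (V_up−V_dn)/(S_up−S_dn) = (35.4816−-29.9040)/(185.4816−120.0960) = 1.0000. V = [p*·35.4816 + (1−p*)·-29.9040]/1.28 = 16.2525. B = V − Δ·S = -117.1875.
(0,0): S=96.0000. Δ = (V_up−V_dn)/(S_up−S_dn) = (16.2525−-30.7875)/(133.4400−86.4000) = 1.0000. V = [p*·16.2525 + (1−p*)·-30.7875]/1.28 = 4.4473. B = V − Δ·S = -91.5527.
Self-financing check: at every node Δ·S+B equals the discounted successor values.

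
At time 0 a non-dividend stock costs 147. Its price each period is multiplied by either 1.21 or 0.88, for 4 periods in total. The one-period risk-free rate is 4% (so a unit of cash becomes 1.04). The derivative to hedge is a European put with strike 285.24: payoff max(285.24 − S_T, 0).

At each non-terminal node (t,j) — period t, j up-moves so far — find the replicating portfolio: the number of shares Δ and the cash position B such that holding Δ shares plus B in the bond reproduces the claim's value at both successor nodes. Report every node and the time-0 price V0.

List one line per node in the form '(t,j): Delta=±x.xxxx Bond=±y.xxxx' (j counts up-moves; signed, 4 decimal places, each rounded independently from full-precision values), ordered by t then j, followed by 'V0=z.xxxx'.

No-arbitrage ⇒ martingale measure with p* = (R−d)/(u−d) = 0.4848.
Terminal payoffs: V(4,0)=197.0848, V(4,1)=164.0266, V(4,2)=118.5715, V(4,3)=56.0709, V(4,4)=0.0000
Node (3,0) S=100.1764: V=(p*·164.0266+(1−p*)·197.0848)/1.04=174.0928; Δ=(164.0266−197.0848)/(121.2134−88.1552)=-1.0000; B=V−Δ·S=274.2692
Node (3,1) S=137.7425: V=(p*·118.5715+(1−p*)·164.0266)/1.04=136.5267; Δ=(118.5715−164.0266)/(166.6685−121.2134)=-1.0000; B=V−Δ·S=274.2692
Node (3,2) S=189.3960: V=(p*·56.0709+(1−p*)·118.5715)/1.04=84.8733; Δ=(56.0709−118.5715)/(229.1691−166.6685)=-1.0000; B=V−Δ·S=274.2692
Node (3,3) S=260.4195: V=(p*·0.0000+(1−p*)·56.0709)/1.04=27.7740; Δ=(0.0000−56.0709)/(315.1076−229.1691)=-0.6525; B=V−Δ·S=197.6858
Node (2,0) S=113.8368: V=(p*·136.5267+(1−p*)·174.0928)/1.04=149.8836; Δ=(136.5267−174.0928)/(137.7425−100.1764)=-1.0000; B=V−Δ·S=263.7204
Node (2,1) S=156.5256: V=(p*·84.8733+(1−p*)·136.5267)/1.04=107.1948; Δ=(84.8733−136.5267)/(189.3960−137.7425)=-1.0000; B=V−Δ·S=263.7204
Node (2,2) S=215.2227: V=(p*·27.7740+(1−p*)·84.8733)/1.04=54.9892; Δ=(27.7740−84.8733)/(260.4195−189.3960)=-0.8039; B=V−Δ·S=228.0172
Node (1,0) S=129.3600: V=(p*·107.1948+(1−p*)·149.8836)/1.04=124.2173; Δ=(107.1948−149.8836)/(156.5256−113.8368)=-1.0000; B=V−Δ·S=253.5773
Node (1,1) S=177.8700: V=(p*·54.9892+(1−p*)·107.1948)/1.04=78.7337; Δ=(54.9892−107.1948)/(215.2227−156.5256)=-0.8894; B=V−Δ·S=236.9324
Node (0,0) S=147.0000: V=(p*·78.7337+(1−p*)·124.2173)/1.04=98.2352; Δ=(78.7337−124.2173)/(177.8700−129.3600)=-0.9376; B=V−Δ·S=236.0645
Root portfolio cost Δ·147+B reproduces V0=98.2352.

(0,0): Delta=-0.9376 Bond=236.0645
(1,0): Delta=-1.0000 Bond=253.5773
(1,1): Delta=-0.8894 Bond=236.9324
(2,0): Delta=-1.0000 Bond=263.7204
(2,1): Delta=-1.0000 Bond=263.7204
(2,2): Delta=-0.8039 Bond=228.0172
(3,0): Delta=-1.0000 Bond=274.2692
(3,1): Delta=-1.0000 Bond=274.2692
(3,2): Delta=-1.0000 Bond=274.2692
(3,3): Delta=-0.6525 Bond=197.6858
V0=98.2352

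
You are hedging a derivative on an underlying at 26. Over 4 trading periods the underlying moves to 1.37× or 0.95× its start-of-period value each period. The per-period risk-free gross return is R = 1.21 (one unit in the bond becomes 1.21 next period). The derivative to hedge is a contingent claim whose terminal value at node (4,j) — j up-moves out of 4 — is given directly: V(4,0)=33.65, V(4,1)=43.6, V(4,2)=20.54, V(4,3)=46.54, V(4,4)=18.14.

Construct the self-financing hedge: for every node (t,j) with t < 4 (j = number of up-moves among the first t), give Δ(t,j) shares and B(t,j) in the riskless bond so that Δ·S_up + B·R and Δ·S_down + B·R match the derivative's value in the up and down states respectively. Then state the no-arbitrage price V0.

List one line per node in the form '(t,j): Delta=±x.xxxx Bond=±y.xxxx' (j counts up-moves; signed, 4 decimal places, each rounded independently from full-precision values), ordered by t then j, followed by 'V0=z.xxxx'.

The replicating-portfolio and risk-neutral prices coincide; use p* = (1.21−0.95)/(1.37−0.95) = 0.6190 for the latter.
Terminal payoffs: V(4,0)=33.6500, V(4,1)=43.6000, V(4,2)=20.5400, V(4,3)=46.5400, V(4,4)=18.1400
  t=3,j=0: stock 22.2917 → up 30.5397 (V=43.6000), down 21.1772 (V=33.6500). Price 32.9004; hedge Δ=1.0627, bond B=9.2100.
  t=3,j=1: stock 32.1471 → up 44.0415 (V=20.5400), down 30.5397 (V=43.6000). Price 24.2353; hedge Δ=-1.7079, bond B=79.1401.
  t=3,j=2: stock 46.3594 → up 63.5124 (V=46.5400), down 44.0415 (V=20.5400). Price 30.2771; hedge Δ=1.3353, bond B=-31.6277.
  t=3,j=3: stock 66.8552 → up 91.5916 (V=18.1400), down 63.5124 (V=46.5400). Price 23.9331; hedge Δ=-1.0114, bond B=91.5521.
  t=2,j=0: stock 23.4650 → up 32.1471 (V=24.2353), down 22.2918 (V=32.9004). Price 22.7573; hedge Δ=-0.8792, bond B=43.3885.
  t=2,j=1: stock 33.8390 → up 46.3594 (V=30.2771), down 32.1471 (V=24.2353). Price 23.1202; hedge Δ=0.4251, bond B=8.7352.
  t=2,j=2: stock 48.7994 → up 66.8552 (V=23.9331), down 46.3594 (V=30.2771). Price 21.7767; hedge Δ=-0.3095, bond B=36.8814.
  t=1,j=0: stock 24.7000 → up 33.8390 (V=23.1202), down 23.4650 (V=22.7573). Price 18.9934; hedge Δ=0.0350, bond B=18.1293.
  t=1,j=1: stock 35.6200 → up 48.7994 (V=21.7767), down 33.8390 (V=23.1202). Price 18.4203; hedge Δ=-0.0898, bond B=21.6190.
  t=0,j=0: stock 26.0000 → up 35.6200 (V=18.4203), down 24.7000 (V=18.9934). Price 15.4038; hedge Δ=-0.0525, bond B=16.7683.
The time-0 hedge costs 15.4038, which is the no-arbitrage price.

(0,0): Delta=-0.0525 Bond=16.7683
(1,0): Delta=0.0350 Bond=18.1293
(1,1): Delta=-0.0898 Bond=21.6190
(2,0): Delta=-0.8792 Bond=43.3885
(2,1): Delta=0.4251 Bond=8.7352
(2,2): Delta=-0.3095 Bond=36.8814
(3,0): Delta=1.0627 Bond=9.2100
(3,1): Delta=-1.7079 Bond=79.1401
(3,2): Delta=1.3353 Bond=-31.6277
(3,3): Delta=-1.0114 Bond=91.5521
V0=15.4038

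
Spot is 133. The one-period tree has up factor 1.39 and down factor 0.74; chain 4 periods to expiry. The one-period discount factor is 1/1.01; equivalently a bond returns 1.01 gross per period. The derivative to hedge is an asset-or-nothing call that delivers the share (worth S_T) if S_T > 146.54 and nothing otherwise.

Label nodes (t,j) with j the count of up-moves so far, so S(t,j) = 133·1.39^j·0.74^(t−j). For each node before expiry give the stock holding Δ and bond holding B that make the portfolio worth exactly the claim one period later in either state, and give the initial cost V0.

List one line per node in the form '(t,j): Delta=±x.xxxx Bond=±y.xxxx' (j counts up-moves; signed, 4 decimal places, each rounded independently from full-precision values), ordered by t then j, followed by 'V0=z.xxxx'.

The replicating-portfolio and risk-neutral prices coincide; use p* = (1.01−0.74)/(1.39−0.74) = 0.4154 for the latter.
Terminal values V(4,·): V(4,0)=0.0000, V(4,1)=0.0000, V(4,2)=0.0000, V(4,3)=264.3186, V(4,4)=496.4904
Node (3,0) S=53.8948: V=(p*·0.0000+(1−p*)·0.0000)/1.01=0.0000; Δ=(0.0000−0.0000)/(74.9138−39.8821)=0.0000; B=V−Δ·S=0.0000
Node (3,1) S=101.2348: V=(p*·0.0000+(1−p*)·0.0000)/1.01=0.0000; Δ=(0.0000−0.0000)/(140.7164−74.9138)=0.0000; B=V−Δ·S=0.0000
Node (3,2) S=190.1573: V=(p*·264.3186+(1−p*)·0.0000)/1.01=108.7068; Δ=(264.3186−0.0000)/(264.3186−140.7164)=2.1385; B=V−Δ·S=-297.9372
Node (3,3) S=357.1873: V=(p*·496.4904+(1−p*)·264.3186)/1.01=357.1873; Δ=(496.4904−264.3186)/(496.4904−264.3186)=1.0000; B=V−Δ·S=0.0000
Node (2,0) S=72.8308: V=(p*·0.0000+(1−p*)·0.0000)/1.01=0.0000; Δ=(0.0000−0.0000)/(101.2348−53.8948)=0.0000; B=V−Δ·S=0.0000
Node (2,1) S=136.8038: V=(p*·108.7068+(1−p*)·0.0000)/1.01=44.7081; Δ=(108.7068−0.0000)/(190.1573−101.2348)=1.2225; B=V−Δ·S=-122.5332
Node (2,2) S=256.9693: V=(p*·357.1873+(1−p*)·108.7068)/1.01=209.8236; Δ=(357.1873−108.7068)/(357.1873−190.1573)=1.4876; B=V−Δ·S=-172.4541
Node (1,0) S=98.4200: V=(p*·44.7081+(1−p*)·0.0000)/1.01=18.3872; Δ=(44.7081−0.0000)/(136.8038−72.8308)=0.6989; B=V−Δ·S=-50.3945
Node (1,1) S=184.8700: V=(p*·209.8236+(1−p*)·44.7081)/1.01=112.1728; Δ=(209.8236−44.7081)/(256.9693−136.8038)=1.3741; B=V−Δ·S=-141.8511
Node (0,0) S=133.0000: V=(p*·112.1728+(1−p*)·18.3872)/1.01=56.7765; Δ=(112.1728−18.3872)/(184.8700−98.4200)=1.0849; B=V−Δ·S=-87.5090
Each (Δ,B) replicates both successor values, so the strategy is self-financing and V0 is arbitrage-free.

(0,0): Delta=1.0849 Bond=-87.5090
(1,0): Delta=0.6989 Bond=-50.3945
(1,1): Delta=1.3741 Bond=-141.8511
(2,0): Delta=0.0000 Bond=0.0000
(2,1): Delta=1.2225 Bond=-122.5332
(2,2): Delta=1.4876 Bond=-172.4541
(3,0): Delta=0.0000 Bond=0.0000
(3,1): Delta=0.0000 Bond=0.0000
(3,2): Delta=2.1385 Bond=-297.9372
(3,3): Delta=1.0000 Bond=0.0000
V0=56.7765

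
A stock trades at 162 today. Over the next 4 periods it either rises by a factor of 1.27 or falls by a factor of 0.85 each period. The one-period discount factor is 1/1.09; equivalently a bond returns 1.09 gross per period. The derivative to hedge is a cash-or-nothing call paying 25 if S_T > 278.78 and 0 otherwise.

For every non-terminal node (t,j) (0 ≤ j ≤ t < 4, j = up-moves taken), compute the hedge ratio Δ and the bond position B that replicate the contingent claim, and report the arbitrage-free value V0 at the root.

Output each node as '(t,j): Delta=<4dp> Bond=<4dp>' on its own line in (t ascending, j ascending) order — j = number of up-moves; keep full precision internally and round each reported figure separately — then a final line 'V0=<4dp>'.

Under the risk-neutral measure, an up-move has probability p* = (R−d)/(u−d) = 0.5714 and values discount at R = 1.09.
At expiry t=4: V(4,0)=0.0000, V(4,1)=0.0000, V(4,2)=0.0000, V(4,3)=25.0000, V(4,4)=25.0000
(3,0): S=99.4882. Δ = (V_up−V_dn)/(S_up−S_dn) = (0.0000−0.0000)/(126.3501−84.5650) = 0.0000. V = [p*·0.0000 + (1−p*)·0.0000]/1.09 = 0.0000. B = V − Δ·S = 0.0000.
(3,1): S=148.6471. Δ = (V_up−V_dn)/(S_up−S_dn) = (0.0000−0.0000)/(188.7819−126.3501) = 0.0000. V = [p*·0.0000 + (1−p*)·0.0000]/1.09 = 0.0000. B = V − Δ·S = 0.0000.
(3,2): S=222.0963. Δ = (V_up−V_dn)/(S_up−S_dn) = (25.0000−0.0000)/(282.0623−188.7819) = 0.2680. V = [p*·25.0000 + (1−p*)·0.0000]/1.09 = 13.1062. B = V − Δ·S = -46.4176.
(3,3): S=331.8380. Δ = (V_up−V_dn)/(S_up−S_dn) = (25.0000−25.0000)/(421.4343−282.0623) = 0.0000. V = [p*·25.0000 + (1−p*)·25.0000]/1.09 = 22.9358. B = V − Δ·S = 22.9358.
(2,0): S=117.0450. Δ = (V_up−V_dn)/(S_up−S_dn) = (0.0000−0.0000)/(148.6471−99.4882) = 0.0000. V = [p*·0.0000 + (1−p*)·0.0000]/1.09 = 0.0000. B = V − Δ·S = 0.0000.
(2,1): S=174.8790. Δ = (V_up−V_dn)/(S_up−S_dn) = (13.1062−0.0000)/(222.0963−148.6471) = 0.1784. V = [p*·13.1062 + (1−p*)·0.0000]/1.09 = 6.8709. B = V − Δ·S = -24.3343.
(2,2): S=261.2898. Δ = (V_up−V_dn)/(S_up−S_dn) = (22.9358−13.1062)/(331.8380−222.0963) = 0.0896. V = [p*·22.9358 + (1−p*)·13.1062]/1.09 = 17.1771. B = V − Δ·S = -6.2267.
(1,0): S=137.7000. Δ = (V_up−V_dn)/(S_up−S_dn) = (6.8709−0.0000)/(174.8790−117.0450) = 0.1188. V = [p*·6.8709 + (1−p*)·0.0000]/1.09 = 3.6020. B = V − Δ·S = -12.7572.
(1,1): S=205.7400. Δ = (V_up−V_dn)/(S_up−S_dn) = (17.1771−6.8709)/(261.2898−174.8790) = 0.1193. V = [p*·17.1771 + (1−p*)·6.8709]/1.09 = 11.7066. B = V − Δ·S = -12.8322.
(0,0): S=162.0000. Δ = (V_up−V_dn)/(S_up−S_dn) = (11.7066−3.6020)/(205.7400−137.7000) = 0.1191. V = [p*·11.7066 + (1−p*)·3.6020]/1.09 = 7.5534. B = V − Δ·S = -11.7432.
Root portfolio cost Δ·162+B reproduces V0=7.5534.

(0,0): Delta=0.1191 Bond=-11.7432
(1,0): Delta=0.1188 Bond=-12.7572
(1,1): Delta=0.1193 Bond=-12.8322
(2,0): Delta=0.0000 Bond=0.0000
(2,1): Delta=0.1784 Bond=-24.3343
(2,2): Delta=0.0896 Bond=-6.2267
(3,0): Delta=0.0000 Bond=0.0000
(3,1): Delta=0.0000 Bond=0.0000
(3,2): Delta=0.2680 Bond=-46.4176
(3,3): Delta=0.0000 Bond=22.9358
V0=7.5534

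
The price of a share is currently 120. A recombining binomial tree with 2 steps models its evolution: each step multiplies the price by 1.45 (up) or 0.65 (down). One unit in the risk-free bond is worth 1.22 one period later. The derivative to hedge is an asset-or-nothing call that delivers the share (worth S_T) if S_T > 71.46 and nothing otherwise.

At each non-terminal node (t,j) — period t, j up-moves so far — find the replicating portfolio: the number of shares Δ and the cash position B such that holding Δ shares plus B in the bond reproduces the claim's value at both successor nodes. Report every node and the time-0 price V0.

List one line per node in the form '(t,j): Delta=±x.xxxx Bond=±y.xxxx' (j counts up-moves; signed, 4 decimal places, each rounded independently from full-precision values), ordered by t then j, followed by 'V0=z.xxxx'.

The replicating-portfolio and risk-neutral prices coincide; use p* = (1.22−0.65)/(1.45−0.65) = 0.7125 for the latter.
Terminal payoffs: V(2,0)=0.0000, V(2,1)=113.1000, V(2,2)=252.3000
(1,0): S=78.0000. Δ = (V_up−V_dn)/(S_up−S_dn) = (113.1000−0.0000)/(113.1000−50.7000) = 1.8125. V = [p*·113.1000 + (1−p*)·0.0000]/1.22 = 66.0523. B = V − Δ·S = -75.3227.
(1,1): S=174.0000. Δ = (V_up−V_dn)/(S_up−S_dn) = (252.3000−113.1000)/(252.3000−113.1000) = 1.0000. V = [p*·252.3000 + (1−p*)·113.1000]/1.22 = 174.0000. B = V − Δ·S = 0.0000.
(0,0): S=120.0000. Δ = (V_up−V_dn)/(S_up−S_dn) = (174.0000−66.0523)/(174.0000−78.0000) = 1.1245. V = [p*·174.0000 + (1−p*)·66.0523]/1.22 = 117.1844. B = V − Δ·S = -17.7502.
Self-financing check: at every node Δ·S+B equals the discounted successor values.

(0,0): Delta=1.1245 Bond=-17.7502
(1,0): Delta=1.8125 Bond=-75.3227
(1,1): Delta=1.0000 Bond=0.0000
V0=117.1844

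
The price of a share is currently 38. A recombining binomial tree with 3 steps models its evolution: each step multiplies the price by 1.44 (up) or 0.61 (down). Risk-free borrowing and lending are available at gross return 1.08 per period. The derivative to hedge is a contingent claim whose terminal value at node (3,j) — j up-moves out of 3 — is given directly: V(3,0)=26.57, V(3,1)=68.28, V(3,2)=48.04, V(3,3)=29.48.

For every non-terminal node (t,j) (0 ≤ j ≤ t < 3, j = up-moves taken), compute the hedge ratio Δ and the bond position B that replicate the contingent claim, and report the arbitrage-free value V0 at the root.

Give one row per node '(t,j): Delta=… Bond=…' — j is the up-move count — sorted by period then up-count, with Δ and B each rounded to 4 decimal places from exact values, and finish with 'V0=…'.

(0,0): Delta=-0.2187 Bond=47.5165
(1,0): Delta=0.3191 Bond=38.8515
(1,1): Delta=-0.3932 Bond=60.8666
(2,0): Delta=3.5540 Bond=-3.7818
(2,1): Delta=-0.7306 Bond=76.9955
(2,2): Delta=-0.2838 Bond=57.1116
V0=39.2046

The replicating-portfolio and risk-neutral prices coincide; use p* = (1.08−0.61)/(1.44−0.61) = 0.5663 for the latter.
At expiry t=3: V(3,0)=26.5700, V(3,1)=68.2800, V(3,2)=48.0400, V(3,3)=29.4800
(2,0): S=14.1398. Δ = (V_up−V_dn)/(S_up−S_dn) = (68.2800−26.5700)/(20.3613−8.6253) = 3.5540. V = [p*·68.2800 + (1−p*)·26.5700]/1.08 = 46.4712. B = V − Δ·S = -3.7818.
(2,1): S=33.3792. Δ = (V_up−V_dn)/(S_up−S_dn) = (48.0400−68.2800)/(48.0660−20.3613) = -0.7306. V = [p*·48.0400 + (1−p*)·68.2800]/1.08 = 52.6100. B = V − Δ·S = 76.9955.
(2,2): S=78.7968. Δ = (V_up−V_dn)/(S_up−S_dn) = (29.4800−48.0400)/(113.4674−48.0660) = -0.2838. V = [p*·29.4800 + (1−p*)·48.0400]/1.08 = 34.7501. B = V − Δ·S = 57.1116.
(1,0): S=23.1800. Δ = (V_up−V_dn)/(S_up−S_dn) = (52.6100−46.4712)/(33.3792−14.1398) = 0.3191. V = [p*·52.6100 + (1−p*)·46.4712]/1.08 = 46.2476. B = V − Δ·S = 38.8515.
(1,1): S=54.7200. Δ = (V_up−V_dn)/(S_up−S_dn) = (34.7501−52.6100)/(78.7968−33.3792) = -0.3932. V = [p*·34.7501 + (1−p*)·52.6100]/1.08 = 39.3487. B = V − Δ·S = 60.8666.
(0,0): S=38.0000. Δ = (V_up−V_dn)/(S_up−S_dn) = (39.3487−46.2476)/(54.7200−23.1800) = -0.2187. V = [p*·39.3487 + (1−p*)·46.2476]/1.08 = 39.2046. B = V − Δ·S = 47.5165.
Self-financing check: at every node Δ·S+B equals the discounted successor values.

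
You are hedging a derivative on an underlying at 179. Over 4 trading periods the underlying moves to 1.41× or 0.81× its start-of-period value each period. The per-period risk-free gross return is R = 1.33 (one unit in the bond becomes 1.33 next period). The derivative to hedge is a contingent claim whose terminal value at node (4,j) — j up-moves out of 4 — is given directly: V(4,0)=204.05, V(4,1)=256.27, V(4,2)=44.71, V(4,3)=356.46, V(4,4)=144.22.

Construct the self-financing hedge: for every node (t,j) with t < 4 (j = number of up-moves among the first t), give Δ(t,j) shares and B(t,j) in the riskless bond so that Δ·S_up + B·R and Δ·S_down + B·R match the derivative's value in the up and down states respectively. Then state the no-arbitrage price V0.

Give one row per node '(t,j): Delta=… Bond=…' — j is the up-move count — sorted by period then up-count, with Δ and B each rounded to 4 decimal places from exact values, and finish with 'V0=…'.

No-arbitrage ⇒ martingale measure with p* = (R−d)/(u−d) = 0.8667.
Terminal values V(4,·): V(4,0)=204.0500, V(4,1)=256.2700, V(4,2)=44.7100, V(4,3)=356.4600, V(4,4)=144.2200
  t=3,j=0: stock 95.1279 → up 134.1304 (V=256.2700), down 77.0536 (V=204.0500). Price 187.4491; hedge Δ=0.9149, bond B=100.4158.
  t=3,j=1: stock 165.5931 → up 233.4862 (V=44.7100), down 134.1304 (V=256.2700). Price 54.8256; hedge Δ=-2.1293, bond B=407.4256.
  t=3,j=2: stock 288.2546 → up 406.4390 (V=356.4600), down 233.4862 (V=44.7100). Price 236.7619; hedge Δ=1.8025, bond B=-282.8214.
  t=3,j=3: stock 501.7766 → up 707.5049 (V=144.2200), down 406.4390 (V=356.4600). Price 129.7133; hedge Δ=-0.7050, bond B=483.4466.
  t=2,j=0: stock 117.4419 → up 165.5931 (V=54.8256), down 95.1279 (V=187.4491). Price 54.5178; hedge Δ=-1.8821, bond B=275.5571.
  t=2,j=1: stock 204.4359 → up 288.2546 (V=236.7619), down 165.5931 (V=54.8256). Price 159.7772; hedge Δ=1.4832, bond B=-143.4500.
  t=2,j=2: stock 355.8699 → up 501.7766 (V=129.7133), down 288.2546 (V=236.7619). Price 108.2605; hedge Δ=-0.5013, bond B=286.6748.
  t=1,j=0: stock 144.9900 → up 204.4359 (V=159.7772), down 117.4419 (V=54.5178). Price 109.5809; hedge Δ=1.2100, bond B=-65.8514.
  t=1,j=1: stock 252.3900 → up 355.8699 (V=108.2605), down 204.4359 (V=159.7772). Price 86.5634; hedge Δ=-0.3402, bond B=172.4247.
  t=0,j=0: stock 179.0000 → up 252.3900 (V=86.5634), down 144.9900 (V=109.5809). Price 67.3928; hedge Δ=-0.2143, bond B=105.7553.
Root portfolio cost Δ·179+B reproduces V0=67.3928.

(0,0): Delta=-0.2143 Bond=105.7553
(1,0): Delta=1.2100 Bond=-65.8514
(1,1): Delta=-0.3402 Bond=172.4247
(2,0): Delta=-1.8821 Bond=275.5571
(2,1): Delta=1.4832 Bond=-143.4500
(2,2): Delta=-0.5013 Bond=286.6748
(3,0): Delta=0.9149 Bond=100.4158
(3,1): Delta=-2.1293 Bond=407.4256
(3,2): Delta=1.8025 Bond=-282.8214
(3,3): Delta=-0.7050 Bond=483.4466
V0=67.3928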